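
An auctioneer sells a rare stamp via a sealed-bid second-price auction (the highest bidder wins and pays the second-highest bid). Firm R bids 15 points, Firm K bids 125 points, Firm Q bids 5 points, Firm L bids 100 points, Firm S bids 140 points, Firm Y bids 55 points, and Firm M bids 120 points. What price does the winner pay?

Price paid: 125 points.

Bids in descending order: Firm S 140 points, then Firm K 125 points, then Firm M 120 points, then Firm L 100 points, then Firm Y 55 points, then Firm R 15 points, then Firm Q 5 points.
Firm S is the highest bidder, so Firm S wins.
Under the second-price rule, the price is the second-highest bid: 125 points.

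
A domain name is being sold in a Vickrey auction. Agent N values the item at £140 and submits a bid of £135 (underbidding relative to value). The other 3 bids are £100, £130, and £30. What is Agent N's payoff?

£10

Highest competing bid: £130.
Agent N's bid £135 is the highest overall, so Agent N wins and pays the second-highest bid, £130.
Payoff = value − price = £140 − £130 = £10.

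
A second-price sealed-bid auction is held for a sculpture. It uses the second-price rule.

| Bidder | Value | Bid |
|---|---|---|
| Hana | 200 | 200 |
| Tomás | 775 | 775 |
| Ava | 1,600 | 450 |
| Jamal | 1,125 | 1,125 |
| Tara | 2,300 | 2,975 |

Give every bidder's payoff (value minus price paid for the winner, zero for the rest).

Sorted high to low: Tara 2,975, then Jamal 1,125, then Tomás 775, then Ava 450, then Hana 200.
Tara has the top bid and wins; the price is the second-highest bid, 1,125.
Tara's payoff = 2,300 − 1,125 = 1,175. All other bidders lose, so their payoff is 0.

Payoffs: Hana 0, Tomás 0, Ava 0, Jamal 0, Tara 1,175.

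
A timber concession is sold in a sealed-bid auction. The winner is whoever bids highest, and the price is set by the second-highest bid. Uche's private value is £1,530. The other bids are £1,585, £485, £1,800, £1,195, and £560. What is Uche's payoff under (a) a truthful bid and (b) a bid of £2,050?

Truthful: £0; alternative: -£270.

The highest competing bid is £1,800.
Bidding truthfully at £1,530: the top bid is £1,800 (a rival), so Uche loses. Payoff = £0.
Bidding £2,050: Uche has the top bid, wins, and pays the second-highest bid £1,800. Payoff = £1,530 − £1,800 = -£270.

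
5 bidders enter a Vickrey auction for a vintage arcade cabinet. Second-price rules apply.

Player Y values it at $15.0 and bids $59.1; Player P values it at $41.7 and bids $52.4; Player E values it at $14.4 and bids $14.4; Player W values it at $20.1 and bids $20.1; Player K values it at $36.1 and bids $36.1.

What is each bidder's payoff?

Ordered from highest: Player Y $59.1; Player P $52.4; Player K $36.1; Player W $20.1; Player E $14.4.
Player Y has the top bid and wins; the price is the second-highest bid, $52.4.
Player Y's payoff = $15.0 − $52.4 = -$37.4. All other bidders lose, so their payoff is 0.

Payoffs: Player Y -$37.4, Player P $0.0, Player E $0.0, Player W $0.0, Player K $0.0.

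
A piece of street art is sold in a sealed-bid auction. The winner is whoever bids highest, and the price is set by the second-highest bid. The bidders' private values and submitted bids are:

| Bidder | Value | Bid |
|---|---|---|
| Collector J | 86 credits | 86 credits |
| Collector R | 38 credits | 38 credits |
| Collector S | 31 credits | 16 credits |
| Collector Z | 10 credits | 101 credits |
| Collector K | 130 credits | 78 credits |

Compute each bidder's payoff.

Collector J 0 credits, Collector R 0 credits, Collector S 0 credits, Collector Z -76 credits, Collector K 0 credits.

Sorted high to low: Collector Z 101 credits, then Collector J 86 credits, then Collector K 78 credits, then Collector R 38 credits, then Collector S 16 credits.
Collector Z has the top bid and wins; the price is the second-highest bid, 86 credits.
Collector Z's payoff = 10 credits − 86 credits = -76 credits. All other bidders lose, so their payoff is 0.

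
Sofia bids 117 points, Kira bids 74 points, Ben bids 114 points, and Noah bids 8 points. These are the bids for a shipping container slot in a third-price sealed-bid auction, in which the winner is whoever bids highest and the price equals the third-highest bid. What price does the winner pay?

74 points

Ordered from highest: Sofia 117 points; Ben 114 points; Kira 74 points; Noah 8 points.
Sofia is the highest bidder, so Sofia wins.
Under the third-price rule, the price is the third-highest bid: 74 points.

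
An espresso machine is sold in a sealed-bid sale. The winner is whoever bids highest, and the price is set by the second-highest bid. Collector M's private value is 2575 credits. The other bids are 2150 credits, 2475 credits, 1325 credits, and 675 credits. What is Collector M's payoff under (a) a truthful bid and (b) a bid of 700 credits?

Truthful: 100 credits; alternative: 0 credits.

The highest competing bid is 2475 credits.
Bidding truthfully at 2575 credits: Collector M has the top bid, wins, and pays the second-highest bid 2475 credits. Payoff = 2575 credits − 2475 credits = 100 credits.
Bidding 700 credits: the top bid is 2475 credits (a rival), so Collector M loses. Payoff = 0 credits.
This is the dominant-strategy logic: truthful bidding weakly beats any alternative.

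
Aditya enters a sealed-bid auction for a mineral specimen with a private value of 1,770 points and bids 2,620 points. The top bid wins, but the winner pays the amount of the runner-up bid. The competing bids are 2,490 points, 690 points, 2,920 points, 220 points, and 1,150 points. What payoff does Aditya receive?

Aditya's payoff: 0 points.

Highest competing bid: 2,920 points.
Aditya's bid 2,620 points is not the highest, so Aditya loses, pays nothing, and earns zero payoff.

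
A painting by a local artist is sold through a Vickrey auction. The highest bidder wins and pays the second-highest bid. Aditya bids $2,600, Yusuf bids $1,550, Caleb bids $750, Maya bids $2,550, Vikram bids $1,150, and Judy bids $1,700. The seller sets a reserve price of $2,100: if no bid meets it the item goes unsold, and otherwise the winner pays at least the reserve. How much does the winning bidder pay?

Ordered from highest: Aditya $2,600, then Maya $2,550, then Judy $1,700, then Yusuf $1,550, then Vikram $1,150, then Caleb $750.
Aditya has the highest bid, so Aditya wins.
The second-highest bid is $2,550, which exceeds the reserve, so that sets the price.

The winner pays $2,550.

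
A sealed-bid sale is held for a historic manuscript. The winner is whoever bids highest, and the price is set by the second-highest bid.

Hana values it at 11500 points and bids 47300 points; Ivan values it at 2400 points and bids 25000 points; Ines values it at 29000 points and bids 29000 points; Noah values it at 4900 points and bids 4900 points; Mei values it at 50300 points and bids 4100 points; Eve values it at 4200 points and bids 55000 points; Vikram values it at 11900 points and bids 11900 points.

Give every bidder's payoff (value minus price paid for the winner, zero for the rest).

Payoffs: Hana 0 points, Ivan 0 points, Ines 0 points, Noah 0 points, Mei 0 points, Eve -43100 points, Vikram 0 points.

Sorted high to low: Eve 55000 points; Hana 47300 points; Ines 29000 points; Ivan 25000 points; Vikram 11900 points; Noah 4900 points; Mei 4100 points.
Eve has the top bid and wins; the price is the second-highest bid, 47300 points.
Eve's payoff = 4200 points − 47300 points = -43100 points. All other bidders lose, so their payoff is 0.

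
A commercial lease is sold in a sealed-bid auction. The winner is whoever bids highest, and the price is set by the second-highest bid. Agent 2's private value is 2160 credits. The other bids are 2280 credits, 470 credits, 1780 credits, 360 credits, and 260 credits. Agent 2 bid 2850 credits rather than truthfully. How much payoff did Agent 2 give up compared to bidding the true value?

Payoff forgone: 120 credits.

The highest competing bid is 2280 credits.
Bidding truthfully at 2160 credits: the top bid is 2280 credits (a rival), so Agent 2 loses. Payoff = 0 credits.
Bidding 2850 credits: Agent 2 has the top bid, wins, and pays the second-highest bid 2280 credits. Payoff = 2160 credits − 2280 credits = -120 credits.
Regret = truthful payoff − actual payoff = 0 credits − -120 credits = 120 credits.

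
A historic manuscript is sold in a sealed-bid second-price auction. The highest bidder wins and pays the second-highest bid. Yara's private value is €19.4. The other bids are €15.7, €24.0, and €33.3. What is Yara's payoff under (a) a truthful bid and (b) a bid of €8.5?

The highest competing bid is €33.3.
Bidding truthfully at €19.4: the top bid is €33.3 (a rival), so Yara loses. Payoff = €0.0.
Bidding €8.5: the top bid is €33.3 (a rival), so Yara loses. Payoff = €0.0.

(a) €0.0  (b) €0.0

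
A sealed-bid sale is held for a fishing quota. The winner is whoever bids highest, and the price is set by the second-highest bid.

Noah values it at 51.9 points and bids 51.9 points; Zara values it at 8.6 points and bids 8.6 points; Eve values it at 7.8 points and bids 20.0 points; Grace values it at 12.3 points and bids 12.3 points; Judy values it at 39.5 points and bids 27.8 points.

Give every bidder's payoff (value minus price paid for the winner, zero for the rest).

Payoffs: Noah 24.1 points, Zara 0.0 points, Eve 0.0 points, Grace 0.0 points, Judy 0.0 points.

Ranking the bids: Noah 51.9 points; Judy 27.8 points; Eve 20.0 points; Grace 12.3 points; Zara 8.6 points.
Noah has the top bid and wins; the price is the second-highest bid, 27.8 points.
Noah's payoff = 51.9 points − 27.8 points = 24.1 points. All other bidders lose, so their payoff is 0.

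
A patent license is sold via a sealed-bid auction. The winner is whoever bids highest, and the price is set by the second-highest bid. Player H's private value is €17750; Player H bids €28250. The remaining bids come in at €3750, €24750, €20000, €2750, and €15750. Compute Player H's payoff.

-€7000

Highest competing bid: €24750.
Player H's bid €28250 is the highest overall, so Player H wins and pays the second-highest bid, €24750.
Payoff = value − price = €17750 − €24750 = -€7000.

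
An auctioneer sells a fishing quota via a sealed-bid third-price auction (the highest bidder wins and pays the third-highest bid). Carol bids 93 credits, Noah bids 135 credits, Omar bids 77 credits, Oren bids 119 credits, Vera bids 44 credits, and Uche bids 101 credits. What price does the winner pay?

101 credits

Ordered from highest: Noah 135 credits; Oren 119 credits; Uche 101 credits; Carol 93 credits; Omar 77 credits; Vera 44 credits.
Noah is the highest bidder, so Noah wins.
Under the third-price rule, the price is the third-highest bid: 101 credits.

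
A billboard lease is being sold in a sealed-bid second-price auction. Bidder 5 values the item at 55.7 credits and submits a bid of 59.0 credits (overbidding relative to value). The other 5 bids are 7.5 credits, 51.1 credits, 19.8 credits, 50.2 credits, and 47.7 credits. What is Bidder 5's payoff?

The bidder's payoff: 4.6 credits.

Highest competing bid: 51.1 credits.
Bidder 5's bid 59.0 credits is the highest overall, so Bidder 5 wins and pays the second-highest bid, 51.1 credits.
Payoff = value − price = 55.7 credits − 51.1 credits = 4.6 credits.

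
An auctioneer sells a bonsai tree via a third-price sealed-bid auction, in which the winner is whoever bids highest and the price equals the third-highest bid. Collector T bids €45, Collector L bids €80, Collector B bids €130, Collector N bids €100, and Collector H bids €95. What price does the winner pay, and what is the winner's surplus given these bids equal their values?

Price €95; surplus €35.

Ranking the bids: Collector B €130, then Collector N €100, then Collector H €95, then Collector L €80, then Collector T €45.
Collector B is the highest bidder, so Collector B wins.
Under the third-price rule, the price is the third-highest bid: €95.
Surplus = €130 − €95 = €35.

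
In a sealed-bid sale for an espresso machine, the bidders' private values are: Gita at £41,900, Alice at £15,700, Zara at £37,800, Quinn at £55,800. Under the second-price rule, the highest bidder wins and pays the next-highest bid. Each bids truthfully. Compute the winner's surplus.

Winner's surplus: £13,900.

Ordered from highest: Quinn £55,800, then Gita £41,900, then Zara £37,800, then Alice £15,700.
Quinn wins with the top bid and pays the second-highest, £41,900.
Surplus = £55,800 − £41,900 = £13,900.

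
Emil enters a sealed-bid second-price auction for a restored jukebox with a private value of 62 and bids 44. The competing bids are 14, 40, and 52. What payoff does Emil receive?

Emil's payoff: 0.

Highest competing bid: 52.
Emil's bid 44 is not the highest, so Emil loses, pays nothing, and earns zero payoff.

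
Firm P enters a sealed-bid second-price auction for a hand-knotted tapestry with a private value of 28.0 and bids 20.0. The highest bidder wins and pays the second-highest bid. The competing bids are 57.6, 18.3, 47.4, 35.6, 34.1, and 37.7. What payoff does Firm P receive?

Payoff = 0.0.

Highest competing bid: 57.6.
Firm P's bid 20.0 is not the highest, so Firm P loses, pays nothing, and earns zero payoff.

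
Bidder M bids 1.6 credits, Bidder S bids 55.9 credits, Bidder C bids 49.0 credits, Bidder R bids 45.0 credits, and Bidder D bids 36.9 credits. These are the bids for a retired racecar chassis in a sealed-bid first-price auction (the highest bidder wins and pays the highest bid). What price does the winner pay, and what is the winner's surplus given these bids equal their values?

Price 55.9 credits; surplus 0.0 credits.

Ranking the bids: Bidder S 55.9 credits, then Bidder C 49.0 credits, then Bidder R 45.0 credits, then Bidder D 36.9 credits, then Bidder M 1.6 credits.
Bidder S is the highest bidder, so Bidder S wins.
Under the first-price rule, the price is the highest bid: 55.9 credits.
Surplus = 55.9 credits − 55.9 credits = 0.0 credits.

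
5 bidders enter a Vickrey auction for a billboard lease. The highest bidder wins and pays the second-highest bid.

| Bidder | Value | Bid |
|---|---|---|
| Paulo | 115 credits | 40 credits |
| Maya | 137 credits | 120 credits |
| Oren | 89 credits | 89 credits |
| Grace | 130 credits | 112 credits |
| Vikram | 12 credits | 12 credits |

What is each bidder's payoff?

Payoffs: Paulo 0 credits, Maya 25 credits, Oren 0 credits, Grace 0 credits, Vikram 0 credits.

Sorted high to low: Maya 120 credits, then Grace 112 credits, then Oren 89 credits, then Paulo 40 credits, then Vikram 12 credits.
Maya has the top bid and wins; the price is the second-highest bid, 112 credits.
Maya's payoff = 137 credits − 112 credits = 25 credits. All other bidders lose, so their payoff is 0.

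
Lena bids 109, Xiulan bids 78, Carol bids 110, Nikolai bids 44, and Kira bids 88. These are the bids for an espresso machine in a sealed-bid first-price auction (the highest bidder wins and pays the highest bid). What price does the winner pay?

110

Sorted high to low: Carol 110, then Lena 109, then Kira 88, then Xiulan 78, then Nikolai 44.
Carol is the highest bidder, so Carol wins.
Under the first-price rule, the price is the highest bid: 110.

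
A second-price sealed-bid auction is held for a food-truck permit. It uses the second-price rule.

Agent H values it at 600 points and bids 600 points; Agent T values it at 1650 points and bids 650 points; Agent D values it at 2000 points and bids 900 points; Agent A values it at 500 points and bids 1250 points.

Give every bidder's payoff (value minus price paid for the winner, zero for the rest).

Sorted high to low: Agent A 1250 points; Agent D 900 points; Agent T 650 points; Agent H 600 points.
Agent A has the top bid and wins; the price is the second-highest bid, 900 points.
Agent A's payoff = 500 points − 900 points = -400 points. All other bidders lose, so their payoff is 0.

Agent H 0 points, Agent T 0 points, Agent D 0 points, Agent A -400 points.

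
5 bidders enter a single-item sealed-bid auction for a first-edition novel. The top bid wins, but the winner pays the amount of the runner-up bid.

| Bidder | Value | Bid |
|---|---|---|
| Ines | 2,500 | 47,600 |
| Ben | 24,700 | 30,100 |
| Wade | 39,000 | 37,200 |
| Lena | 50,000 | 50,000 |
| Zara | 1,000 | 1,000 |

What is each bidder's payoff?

Ordered from highest: Lena 50,000, then Ines 47,600, then Wade 37,200, then Ben 30,100, then Zara 1,000.
Lena has the top bid and wins; the price is the second-highest bid, 47,600.
Lena's payoff = 50,000 − 47,600 = 2,400. All other bidders lose, so their payoff is 0.

Ines 0, Ben 0, Wade 0, Lena 2,400, Zara 0.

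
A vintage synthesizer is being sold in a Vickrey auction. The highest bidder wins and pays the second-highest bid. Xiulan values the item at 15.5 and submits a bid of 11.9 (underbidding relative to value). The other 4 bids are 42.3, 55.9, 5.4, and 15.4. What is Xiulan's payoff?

0.0

Highest competing bid: 55.9.
Xiulan's bid 11.9 is not the highest, so Xiulan loses, pays nothing, and earns zero payoff.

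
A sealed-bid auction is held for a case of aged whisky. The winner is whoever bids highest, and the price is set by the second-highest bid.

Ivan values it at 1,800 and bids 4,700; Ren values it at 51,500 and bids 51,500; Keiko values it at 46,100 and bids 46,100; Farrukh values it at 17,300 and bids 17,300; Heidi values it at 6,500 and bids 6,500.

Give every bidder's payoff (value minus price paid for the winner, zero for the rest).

Bids in descending order: Ren 51,500 > Keiko 46,100 > Farrukh 17,300 > Heidi 6,500 > Ivan 4,700.
Ren has the top bid and wins; the price is the second-highest bid, 46,100.
Ren's payoff = 51,500 − 46,100 = 5,400. All other bidders lose, so their payoff is 0.

Ivan 0, Ren 5,400, Keiko 0, Farrukh 0, Heidi 0.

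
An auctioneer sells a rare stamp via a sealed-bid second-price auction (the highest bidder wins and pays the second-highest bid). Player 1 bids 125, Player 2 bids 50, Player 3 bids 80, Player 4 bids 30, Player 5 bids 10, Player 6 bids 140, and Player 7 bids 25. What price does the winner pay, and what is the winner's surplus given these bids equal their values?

Ordered from highest: Player 6 140, then Player 1 125, then Player 3 80, then Player 2 50, then Player 4 30, then Player 7 25, then Player 5 10.
Player 6 is the highest bidder, so Player 6 wins.
Under the second-price rule, the price is the second-highest bid: 125.
Surplus = 140 − 125 = 15.

The winner pays 125 for a surplus of 15.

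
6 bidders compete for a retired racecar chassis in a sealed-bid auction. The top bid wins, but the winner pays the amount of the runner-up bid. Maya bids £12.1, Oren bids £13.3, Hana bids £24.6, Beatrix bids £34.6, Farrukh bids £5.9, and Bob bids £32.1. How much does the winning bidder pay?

Sorted high to low: Beatrix £34.6 > Bob £32.1 > Hana £24.6 > Oren £13.3 > Maya £12.1 > Farrukh £5.9.
Beatrix has the highest bid, so Beatrix wins.
The second-highest bid is £32.1, so that is what Beatrix pays.

£32.1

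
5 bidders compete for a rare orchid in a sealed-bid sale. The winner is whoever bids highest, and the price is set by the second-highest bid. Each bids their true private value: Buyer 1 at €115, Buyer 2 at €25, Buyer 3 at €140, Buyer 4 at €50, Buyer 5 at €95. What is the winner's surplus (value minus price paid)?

€25

Ordered from highest: Buyer 3 €140 > Buyer 1 €115 > Buyer 5 €95 > Buyer 4 €50 > Buyer 2 €25.
Buyer 3 wins with the top bid and pays the second-highest, €115.
Surplus = €140 − €115 = €25.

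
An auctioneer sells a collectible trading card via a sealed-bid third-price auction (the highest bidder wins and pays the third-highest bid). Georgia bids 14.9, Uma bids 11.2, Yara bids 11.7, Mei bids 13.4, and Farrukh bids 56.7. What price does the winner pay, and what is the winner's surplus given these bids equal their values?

The winner pays 13.4 for a surplus of 43.3.

Bids in descending order: Farrukh 56.7, then Georgia 14.9, then Mei 13.4, then Yara 11.7, then Uma 11.2.
Farrukh is the highest bidder, so Farrukh wins.
Under the third-price rule, the price is the third-highest bid: 13.4.
Surplus = 56.7 − 13.4 = 43.3.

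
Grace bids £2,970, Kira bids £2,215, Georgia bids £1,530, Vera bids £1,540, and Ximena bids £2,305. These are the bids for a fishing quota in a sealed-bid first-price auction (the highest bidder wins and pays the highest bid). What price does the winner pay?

Ranking the bids: Grace £2,970; Ximena £2,305; Kira £2,215; Vera £1,540; Georgia £1,530.
Grace is the highest bidder, so Grace wins.
Under the first-price rule, the price is the highest bid: £2,970.

The winner pays £2,970.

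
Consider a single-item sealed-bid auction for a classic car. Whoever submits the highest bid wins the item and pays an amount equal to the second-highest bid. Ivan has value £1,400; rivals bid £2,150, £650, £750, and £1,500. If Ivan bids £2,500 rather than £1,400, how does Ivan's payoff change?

The highest competing bid is £2,150.
Bidding truthfully at £1,400: the top bid is £2,150 (a rival), so Ivan loses. Payoff = £0.
Bidding £2,500: Ivan has the top bid, wins, and pays the second-highest bid £2,150. Payoff = £1,400 − £2,150 = -£750.
Change = -£750 − £0 = -£750.

Payoff change: -£750.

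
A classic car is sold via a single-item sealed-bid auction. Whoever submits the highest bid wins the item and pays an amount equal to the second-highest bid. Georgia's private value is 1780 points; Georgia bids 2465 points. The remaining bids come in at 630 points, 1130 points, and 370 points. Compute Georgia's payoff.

650 points

Highest competing bid: 1130 points.
Georgia's bid 2465 points is the highest overall, so Georgia wins and pays the second-highest bid, 1130 points.
Payoff = value − price = 1780 points − 1130 points = 650 points.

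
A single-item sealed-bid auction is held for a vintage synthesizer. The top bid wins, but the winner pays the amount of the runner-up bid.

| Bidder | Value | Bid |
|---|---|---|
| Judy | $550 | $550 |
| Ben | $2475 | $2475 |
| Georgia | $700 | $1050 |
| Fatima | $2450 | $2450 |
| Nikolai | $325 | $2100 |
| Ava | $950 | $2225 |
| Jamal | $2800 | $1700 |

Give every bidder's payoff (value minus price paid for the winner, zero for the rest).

Judy $0, Ben $25, Georgia $0, Fatima $0, Nikolai $0, Ava $0, Jamal $0.

Sorted high to low: Ben $2475; Fatima $2450; Ava $2225; Nikolai $2100; Jamal $1700; Georgia $1050; Judy $550.
Ben has the top bid and wins; the price is the second-highest bid, $2450.
Ben's payoff = $2475 − $2450 = $25. All other bidders lose, so their payoff is 0.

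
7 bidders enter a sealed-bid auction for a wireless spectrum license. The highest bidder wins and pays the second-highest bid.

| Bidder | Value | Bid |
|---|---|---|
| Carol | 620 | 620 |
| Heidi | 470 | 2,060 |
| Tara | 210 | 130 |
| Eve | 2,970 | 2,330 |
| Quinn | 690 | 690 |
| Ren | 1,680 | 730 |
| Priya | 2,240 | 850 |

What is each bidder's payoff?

Sorted high to low: Eve 2,330 > Heidi 2,060 > Priya 850 > Ren 730 > Quinn 690 > Carol 620 > Tara 130.
Eve has the top bid and wins; the price is the second-highest bid, 2,060.
Eve's payoff = 2,970 − 2,060 = 910. All other bidders lose, so their payoff is 0.

Carol 0, Heidi 0, Tara 0, Eve 910, Quinn 0, Ren 0, Priya 0.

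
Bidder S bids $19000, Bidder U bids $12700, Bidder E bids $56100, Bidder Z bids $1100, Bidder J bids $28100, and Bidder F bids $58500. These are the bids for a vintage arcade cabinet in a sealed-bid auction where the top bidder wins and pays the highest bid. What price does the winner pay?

$58500

Ranking the bids: Bidder F $58500 > Bidder E $56100 > Bidder J $28100 > Bidder S $19000 > Bidder U $12700 > Bidder Z $1100.
Bidder F is the highest bidder, so Bidder F wins.
Under the first-price rule, the price is the highest bid: $58500.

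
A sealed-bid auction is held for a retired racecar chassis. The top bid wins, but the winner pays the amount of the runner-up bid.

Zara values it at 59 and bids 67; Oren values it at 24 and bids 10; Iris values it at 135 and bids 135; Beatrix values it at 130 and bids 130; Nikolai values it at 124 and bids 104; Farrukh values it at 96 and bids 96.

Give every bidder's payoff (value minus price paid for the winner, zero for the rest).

Zara 0, Oren 0, Iris 5, Beatrix 0, Nikolai 0, Farrukh 0.

Ordered from highest: Iris 135, then Beatrix 130, then Nikolai 104, then Farrukh 96, then Zara 67, then Oren 10.
Iris has the top bid and wins; the price is the second-highest bid, 130.
Iris's payoff = 135 − 130 = 5. All other bidders lose, so their payoff is 0.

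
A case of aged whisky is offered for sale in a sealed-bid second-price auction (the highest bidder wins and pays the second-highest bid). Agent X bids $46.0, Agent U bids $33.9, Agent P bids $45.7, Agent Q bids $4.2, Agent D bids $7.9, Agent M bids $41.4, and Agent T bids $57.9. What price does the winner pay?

Bids in descending order: Agent T $57.9; Agent X $46.0; Agent P $45.7; Agent M $41.4; Agent U $33.9; Agent D $7.9; Agent Q $4.2.
Agent T is the highest bidder, so Agent T wins.
Under the second-price rule, the price is the second-highest bid: $46.0.

The winner pays $46.0.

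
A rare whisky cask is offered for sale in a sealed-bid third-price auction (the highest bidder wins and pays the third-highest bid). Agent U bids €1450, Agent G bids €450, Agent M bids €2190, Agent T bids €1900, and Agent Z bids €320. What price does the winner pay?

Sorted high to low: Agent M €2190, then Agent T €1900, then Agent U €1450, then Agent G €450, then Agent Z €320.
Agent M is the highest bidder, so Agent M wins.
Under the third-price rule, the price is the third-highest bid: €1450.

€1450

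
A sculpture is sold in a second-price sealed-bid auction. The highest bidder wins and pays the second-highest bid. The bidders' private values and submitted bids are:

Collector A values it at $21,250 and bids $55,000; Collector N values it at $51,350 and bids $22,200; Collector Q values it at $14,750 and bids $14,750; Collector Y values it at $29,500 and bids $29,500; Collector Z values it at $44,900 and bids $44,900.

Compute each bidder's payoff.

Payoffs: Collector A -$23,650, Collector N $0, Collector Q $0, Collector Y $0, Collector Z $0.

Bids in descending order: Collector A $55,000 > Collector Z $44,900 > Collector Y $29,500 > Collector N $22,200 > Collector Q $14,750.
Collector A has the top bid and wins; the price is the second-highest bid, $44,900.
Collector A's payoff = $21,250 − $44,900 = -$23,650. All other bidders lose, so their payoff is 0.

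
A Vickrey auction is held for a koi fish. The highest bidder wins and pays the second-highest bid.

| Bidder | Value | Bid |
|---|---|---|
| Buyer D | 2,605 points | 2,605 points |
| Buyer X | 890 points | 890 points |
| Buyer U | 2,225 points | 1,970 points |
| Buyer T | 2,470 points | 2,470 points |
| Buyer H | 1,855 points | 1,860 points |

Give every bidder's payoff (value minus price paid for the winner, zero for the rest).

Ordered from highest: Buyer D 2,605 points; Buyer T 2,470 points; Buyer U 1,970 points; Buyer H 1,860 points; Buyer X 890 points.
Buyer D has the top bid and wins; the price is the second-highest bid, 2,470 points.
Buyer D's payoff = 2,605 points − 2,470 points = 135 points. All other bidders lose, so their payoff is 0.

Payoffs: Buyer D 135 points, Buyer X 0 points, Buyer U 0 points, Buyer T 0 points, Buyer H 0 points.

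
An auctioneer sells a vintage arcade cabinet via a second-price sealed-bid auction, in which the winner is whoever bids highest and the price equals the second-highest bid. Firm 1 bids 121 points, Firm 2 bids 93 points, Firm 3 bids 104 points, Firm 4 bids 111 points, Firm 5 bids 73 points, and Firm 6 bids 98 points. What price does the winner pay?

Price paid: 111 points.

Bids in descending order: Firm 1 121 points, then Firm 4 111 points, then Firm 3 104 points, then Firm 6 98 points, then Firm 2 93 points, then Firm 5 73 points.
Firm 1 is the highest bidder, so Firm 1 wins.
Under the second-price rule, the price is the second-highest bid: 111 points.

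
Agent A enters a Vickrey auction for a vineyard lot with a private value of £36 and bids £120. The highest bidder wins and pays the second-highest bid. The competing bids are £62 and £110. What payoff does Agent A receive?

Highest competing bid: £110.
Agent A's bid £120 is the highest overall, so Agent A wins and pays the second-highest bid, £110.
Payoff = value − price = £36 − £110 = -£74.
Overbidding won the item at a price above value — truthful bidding would have avoided this loss.

Payoff = -£74.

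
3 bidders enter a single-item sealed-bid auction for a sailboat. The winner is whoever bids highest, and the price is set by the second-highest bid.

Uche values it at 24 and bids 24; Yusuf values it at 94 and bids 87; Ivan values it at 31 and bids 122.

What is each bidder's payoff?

Ordered from highest: Ivan 122, then Yusuf 87, then Uche 24.
Ivan has the top bid and wins; the price is the second-highest bid, 87.
Ivan's payoff = 31 − 87 = -56. All other bidders lose, so their payoff is 0.

Payoffs: Uche 0, Yusuf 0, Ivan -56.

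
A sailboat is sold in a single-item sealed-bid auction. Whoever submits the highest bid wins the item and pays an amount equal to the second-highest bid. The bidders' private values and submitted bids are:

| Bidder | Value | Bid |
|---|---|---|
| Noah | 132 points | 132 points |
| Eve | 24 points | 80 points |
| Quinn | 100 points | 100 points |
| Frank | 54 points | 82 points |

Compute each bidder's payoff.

Noah 32 points, Eve 0 points, Quinn 0 points, Frank 0 points.

Bids in descending order: Noah 132 points, then Quinn 100 points, then Frank 82 points, then Eve 80 points.
Noah has the top bid and wins; the price is the second-highest bid, 100 points.
Noah's payoff = 132 points − 100 points = 32 points. All other bidders lose, so their payoff is 0.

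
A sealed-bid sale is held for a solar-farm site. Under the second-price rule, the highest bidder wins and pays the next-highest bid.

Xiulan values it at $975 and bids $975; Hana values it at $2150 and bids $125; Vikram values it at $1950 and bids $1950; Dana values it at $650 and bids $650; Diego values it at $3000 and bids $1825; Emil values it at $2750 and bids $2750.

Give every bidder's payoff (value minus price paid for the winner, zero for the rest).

Bids in descending order: Emil $2750 > Vikram $1950 > Diego $1825 > Xiulan $975 > Dana $650 > Hana $125.
Emil has the top bid and wins; the price is the second-highest bid, $1950.
Emil's payoff = $2750 − $1950 = $800. All other bidders lose, so their payoff is 0.

Xiulan $0, Hana $0, Vikram $0, Dana $0, Diego $0, Emil $800.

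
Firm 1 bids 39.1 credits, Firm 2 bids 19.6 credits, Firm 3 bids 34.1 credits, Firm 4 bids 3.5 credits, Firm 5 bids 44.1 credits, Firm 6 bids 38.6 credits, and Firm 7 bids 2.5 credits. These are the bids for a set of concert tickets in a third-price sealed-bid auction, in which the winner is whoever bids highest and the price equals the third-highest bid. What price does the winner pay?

Bids in descending order: Firm 5 44.1 credits, then Firm 1 39.1 credits, then Firm 6 38.6 credits, then Firm 3 34.1 credits, then Firm 2 19.6 credits, then Firm 4 3.5 credits, then Firm 7 2.5 credits.
Firm 5 is the highest bidder, so Firm 5 wins.
Under the third-price rule, the price is the third-highest bid: 38.6 credits.

38.6 credits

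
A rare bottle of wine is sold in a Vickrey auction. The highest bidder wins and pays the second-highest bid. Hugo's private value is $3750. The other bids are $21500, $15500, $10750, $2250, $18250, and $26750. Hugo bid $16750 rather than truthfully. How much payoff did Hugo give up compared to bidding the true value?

The highest competing bid is $26750.
Bidding truthfully at $3750: the top bid is $26750 (a rival), so Hugo loses. Payoff = $0.
Bidding $16750: the top bid is $26750 (a rival), so Hugo loses. Payoff = $0.
Regret = truthful payoff − actual payoff = $0 − $0 = $0.

Regret: $0.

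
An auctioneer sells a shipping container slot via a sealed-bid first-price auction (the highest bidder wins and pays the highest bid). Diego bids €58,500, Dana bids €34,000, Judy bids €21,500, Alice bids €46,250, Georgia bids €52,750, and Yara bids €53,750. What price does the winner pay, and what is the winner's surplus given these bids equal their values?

Price €58,500; surplus €0.

Ordered from highest: Diego €58,500 > Yara €53,750 > Georgia €52,750 > Alice €46,250 > Dana €34,000 > Judy €21,500.
Diego is the highest bidder, so Diego wins.
Under the first-price rule, the price is the highest bid: €58,500.
Surplus = €58,500 − €58,500 = €0.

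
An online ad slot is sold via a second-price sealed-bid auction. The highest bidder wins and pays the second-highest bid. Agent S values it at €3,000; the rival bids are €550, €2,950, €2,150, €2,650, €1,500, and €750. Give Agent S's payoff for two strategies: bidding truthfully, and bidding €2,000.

The highest competing bid is €2,950.
Bidding truthfully at €3,000: Agent S has the top bid, wins, and pays the second-highest bid €2,950. Payoff = €3,000 − €2,950 = €50.
Bidding €2,000: the top bid is €2,950 (a rival), so Agent S loses. Payoff = €0.

Truthful: €50; alternative: €0.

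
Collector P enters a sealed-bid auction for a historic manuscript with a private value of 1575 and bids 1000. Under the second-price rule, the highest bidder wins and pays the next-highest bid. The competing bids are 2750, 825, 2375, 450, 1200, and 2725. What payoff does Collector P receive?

Highest competing bid: 2750.
Collector P's bid 1000 is not the highest, so Collector P loses, pays nothing, and earns zero payoff.

0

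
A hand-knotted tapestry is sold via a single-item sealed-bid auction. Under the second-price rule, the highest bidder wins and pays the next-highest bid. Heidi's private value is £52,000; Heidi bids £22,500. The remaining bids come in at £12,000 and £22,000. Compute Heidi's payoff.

Payoff = £30,000.

Highest competing bid: £22,000.
Heidi's bid £22,500 is the highest overall, so Heidi wins and pays the second-highest bid, £22,000.
Payoff = value − price = £52,000 − £22,000 = £30,000.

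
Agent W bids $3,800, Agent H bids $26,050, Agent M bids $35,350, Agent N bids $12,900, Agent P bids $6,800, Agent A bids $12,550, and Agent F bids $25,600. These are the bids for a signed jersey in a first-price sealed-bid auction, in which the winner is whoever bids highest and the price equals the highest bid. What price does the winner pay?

Sorted high to low: Agent M $35,350; Agent H $26,050; Agent F $25,600; Agent N $12,900; Agent A $12,550; Agent P $6,800; Agent W $3,800.
Agent M is the highest bidder, so Agent M wins.
Under the first-price rule, the price is the highest bid: $35,350.

$35,350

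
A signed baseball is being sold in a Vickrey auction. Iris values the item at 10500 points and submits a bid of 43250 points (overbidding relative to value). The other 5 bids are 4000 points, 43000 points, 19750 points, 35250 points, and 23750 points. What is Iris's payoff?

Highest competing bid: 43000 points.
Iris's bid 43250 points is the highest overall, so Iris wins and pays the second-highest bid, 43000 points.
Payoff = value − price = 10500 points − 43000 points = -32500 points.

-32500 points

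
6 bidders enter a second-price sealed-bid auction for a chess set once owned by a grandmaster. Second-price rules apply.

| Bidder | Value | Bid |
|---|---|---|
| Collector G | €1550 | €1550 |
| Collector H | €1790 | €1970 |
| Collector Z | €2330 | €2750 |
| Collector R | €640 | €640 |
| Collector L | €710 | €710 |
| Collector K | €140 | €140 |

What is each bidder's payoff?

Ranking the bids: Collector Z €2750; Collector H €1970; Collector G €1550; Collector L €710; Collector R €640; Collector K €140.
Collector Z has the top bid and wins; the price is the second-highest bid, €1970.
Collector Z's payoff = €2330 − €1970 = €360. All other bidders lose, so their payoff is 0.

Payoffs: Collector G €0, Collector H €0, Collector Z €360, Collector R €0, Collector L €0, Collector K €0.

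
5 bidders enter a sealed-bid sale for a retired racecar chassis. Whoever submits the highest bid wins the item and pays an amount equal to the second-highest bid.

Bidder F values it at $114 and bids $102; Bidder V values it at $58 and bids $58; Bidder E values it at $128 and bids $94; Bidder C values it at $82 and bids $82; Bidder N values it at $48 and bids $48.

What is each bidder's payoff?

Sorted high to low: Bidder F $102 > Bidder E $94 > Bidder C $82 > Bidder V $58 > Bidder N $48.
Bidder F has the top bid and wins; the price is the second-highest bid, $94.
Bidder F's payoff = $114 − $94 = $20. All other bidders lose, so their payoff is 0.

Payoffs: Bidder F $20, Bidder V $0, Bidder E $0, Bidder C $0, Bidder N $0.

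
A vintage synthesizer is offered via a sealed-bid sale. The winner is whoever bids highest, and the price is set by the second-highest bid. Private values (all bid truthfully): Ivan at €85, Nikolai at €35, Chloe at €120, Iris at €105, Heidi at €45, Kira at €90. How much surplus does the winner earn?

Winner's surplus: €15.

Ordered from highest: Chloe €120, then Iris €105, then Kira €90, then Ivan €85, then Heidi €45, then Nikolai €35.
Chloe wins with the top bid and pays the second-highest, €105.
Surplus = €120 − €105 = €15.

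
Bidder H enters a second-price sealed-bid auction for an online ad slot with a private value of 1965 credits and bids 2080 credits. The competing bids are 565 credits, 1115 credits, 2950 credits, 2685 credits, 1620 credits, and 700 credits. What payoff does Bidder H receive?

Highest competing bid: 2950 credits.
Bidder H's bid 2080 credits is not the highest, so Bidder H loses, pays nothing, and earns zero payoff.

Bidder H's payoff: 0 credits.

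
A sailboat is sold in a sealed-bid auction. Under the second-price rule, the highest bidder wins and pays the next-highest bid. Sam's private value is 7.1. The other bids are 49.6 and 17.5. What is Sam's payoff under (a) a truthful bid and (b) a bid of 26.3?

(a) 0.0  (b) 0.0

The highest competing bid is 49.6.
Bidding truthfully at 7.1: the top bid is 49.6 (a rival), so Sam loses. Payoff = 0.0.
Bidding 26.3: the top bid is 49.6 (a rival), so Sam loses. Payoff = 0.0.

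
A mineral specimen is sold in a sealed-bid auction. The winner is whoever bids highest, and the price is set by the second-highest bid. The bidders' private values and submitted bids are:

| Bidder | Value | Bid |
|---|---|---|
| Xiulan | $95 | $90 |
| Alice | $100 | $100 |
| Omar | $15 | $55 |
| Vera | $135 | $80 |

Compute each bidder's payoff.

Bids in descending order: Alice $100 > Xiulan $90 > Vera $80 > Omar $55.
Alice has the top bid and wins; the price is the second-highest bid, $90.
Alice's payoff = $100 − $90 = $10. All other bidders lose, so their payoff is 0.

Payoffs: Xiulan $0, Alice $10, Omar $0, Vera $0.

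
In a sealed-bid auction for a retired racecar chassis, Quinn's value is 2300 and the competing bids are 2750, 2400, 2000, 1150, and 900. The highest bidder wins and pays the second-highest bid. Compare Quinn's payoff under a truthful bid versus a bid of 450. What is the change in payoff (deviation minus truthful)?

The highest competing bid is 2750.
Bidding truthfully at 2300: the top bid is 2750 (a rival), so Quinn loses. Payoff = 0.
Bidding 450: the top bid is 2750 (a rival), so Quinn loses. Payoff = 0.
Change = 0 − 0 = 0.

Payoff change: 0.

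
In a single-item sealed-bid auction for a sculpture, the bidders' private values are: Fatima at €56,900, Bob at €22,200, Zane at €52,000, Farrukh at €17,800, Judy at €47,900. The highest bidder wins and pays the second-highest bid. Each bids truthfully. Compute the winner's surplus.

Ordered from highest: Fatima €56,900; Zane €52,000; Judy €47,900; Bob €22,200; Farrukh €17,800.
Fatima wins with the top bid and pays the second-highest, €52,000.
Surplus = €56,900 − €52,000 = €4,900.

Winner's surplus: €4,900.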